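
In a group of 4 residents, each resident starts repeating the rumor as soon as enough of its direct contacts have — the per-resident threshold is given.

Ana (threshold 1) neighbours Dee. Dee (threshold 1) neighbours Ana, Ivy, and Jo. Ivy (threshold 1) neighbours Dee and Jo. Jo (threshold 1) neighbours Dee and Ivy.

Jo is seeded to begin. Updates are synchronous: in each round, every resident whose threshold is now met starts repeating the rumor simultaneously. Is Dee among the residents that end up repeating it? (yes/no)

yes

Round 1 — Jo starts repeating the rumor (initial).
Round 2 — checking thresholds:
  Dee: 1 of 3 neighbours ≥ 1, starts repeating the rumor.
  Ivy: 1 of 2 neighbours ≥ 1, starts repeating the rumor.
Round 3 — checking thresholds:
  Ana: 1 of 1 neighbours ≥ 1, starts repeating the rumor.
Round 4 — no new spreads; cascade stops.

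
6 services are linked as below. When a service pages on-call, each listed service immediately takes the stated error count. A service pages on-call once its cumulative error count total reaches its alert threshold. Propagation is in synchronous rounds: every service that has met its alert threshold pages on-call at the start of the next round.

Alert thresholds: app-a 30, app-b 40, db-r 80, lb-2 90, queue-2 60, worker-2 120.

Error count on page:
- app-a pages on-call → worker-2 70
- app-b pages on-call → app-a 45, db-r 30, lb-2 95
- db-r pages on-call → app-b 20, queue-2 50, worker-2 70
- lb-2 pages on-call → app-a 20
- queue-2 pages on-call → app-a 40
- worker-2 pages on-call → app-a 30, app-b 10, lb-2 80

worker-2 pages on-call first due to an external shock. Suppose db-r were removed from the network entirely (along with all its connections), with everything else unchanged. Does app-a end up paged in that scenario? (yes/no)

With db-r removed:
Round 1 — worker-2 pages on-call (initial).
  app-a: +30 → 30 ≥ 30
  app-b: +10 → 10 < 40
  lb-2: +80 → 80 < 90
Round 2 — app-a pages on-call.
No further pages.

yes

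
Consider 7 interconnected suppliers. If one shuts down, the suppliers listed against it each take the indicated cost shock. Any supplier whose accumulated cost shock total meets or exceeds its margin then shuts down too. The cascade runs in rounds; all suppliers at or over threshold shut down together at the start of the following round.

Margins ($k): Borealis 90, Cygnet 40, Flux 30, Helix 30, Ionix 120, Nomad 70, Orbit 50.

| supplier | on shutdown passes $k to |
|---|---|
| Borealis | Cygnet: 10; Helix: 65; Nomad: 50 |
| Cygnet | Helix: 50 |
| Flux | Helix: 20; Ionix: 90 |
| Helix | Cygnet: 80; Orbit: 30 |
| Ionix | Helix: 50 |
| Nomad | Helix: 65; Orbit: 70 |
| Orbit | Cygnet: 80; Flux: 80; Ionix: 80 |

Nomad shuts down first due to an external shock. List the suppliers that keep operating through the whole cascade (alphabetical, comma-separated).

Borealis

Round 1 — Nomad shuts down (initial).
  Helix: +65 → 65 ≥ 30
  Orbit: +70 → 70 ≥ 50
Round 2 — Helix, Orbit shut down.
  Cygnet: +80+80 → 160 ≥ 40
  Flux: +80 → 80 ≥ 30
  Ionix: +80 → 80 < 120
Round 3 — Cygnet, Flux shut down.
  Ionix: +90 → 170 ≥ 120
Round 4 — Ionix shuts down.
No further shutdowns.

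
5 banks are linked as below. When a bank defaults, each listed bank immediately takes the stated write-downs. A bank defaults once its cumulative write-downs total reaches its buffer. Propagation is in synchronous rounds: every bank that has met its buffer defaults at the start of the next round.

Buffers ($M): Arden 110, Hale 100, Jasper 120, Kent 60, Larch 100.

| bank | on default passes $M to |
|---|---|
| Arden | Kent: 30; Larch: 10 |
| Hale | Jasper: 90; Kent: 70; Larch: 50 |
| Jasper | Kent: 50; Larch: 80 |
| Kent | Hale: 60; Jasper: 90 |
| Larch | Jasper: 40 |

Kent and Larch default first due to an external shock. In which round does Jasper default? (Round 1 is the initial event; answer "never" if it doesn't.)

Round 1 — Kent, Larch default (initial).
  Hale: +60 → 60 < 100
  Jasper: +90+40 → 130 ≥ 120
Round 2 — Jasper defaults.
No further defaults.

2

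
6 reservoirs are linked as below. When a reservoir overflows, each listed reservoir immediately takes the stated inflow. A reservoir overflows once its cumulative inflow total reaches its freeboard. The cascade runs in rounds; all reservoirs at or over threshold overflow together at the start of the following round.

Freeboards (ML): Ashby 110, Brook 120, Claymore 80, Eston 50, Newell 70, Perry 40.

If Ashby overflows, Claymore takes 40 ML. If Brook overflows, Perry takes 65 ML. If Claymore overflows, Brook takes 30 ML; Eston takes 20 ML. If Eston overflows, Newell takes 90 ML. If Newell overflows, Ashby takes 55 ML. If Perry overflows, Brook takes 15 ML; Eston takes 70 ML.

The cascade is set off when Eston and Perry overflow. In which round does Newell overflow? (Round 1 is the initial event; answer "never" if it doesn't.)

Round 1 — Eston, Perry overflow (initial).
  Brook: +15 → 15 < 120
  Newell: +90 → 90 ≥ 70
Round 2 — Newell overflows.
  Ashby: +55 → 55 < 110
No further overflows.

2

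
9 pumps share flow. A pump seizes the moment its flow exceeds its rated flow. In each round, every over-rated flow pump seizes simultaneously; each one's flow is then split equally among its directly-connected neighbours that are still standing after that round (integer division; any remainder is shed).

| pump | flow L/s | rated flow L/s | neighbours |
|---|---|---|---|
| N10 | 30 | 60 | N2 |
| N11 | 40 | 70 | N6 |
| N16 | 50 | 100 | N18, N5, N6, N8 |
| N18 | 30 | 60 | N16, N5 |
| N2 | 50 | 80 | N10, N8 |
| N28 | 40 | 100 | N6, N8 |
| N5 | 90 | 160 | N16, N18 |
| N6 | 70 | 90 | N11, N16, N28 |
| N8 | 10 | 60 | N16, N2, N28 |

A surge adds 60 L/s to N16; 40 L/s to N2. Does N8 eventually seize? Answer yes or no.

Round 1 — N16 at 110 > 100; N2 at 90 > 80. N16, N2 seize.
  N16 sheds 110 L/s to N18, N5, N6, N8: 27 each (2 lost).
    N18: 30+27 = 57 ≤ 60
    N5: 90+27 = 117 ≤ 160
    N6: 70+27 = 97 > 90
    N8: 10+27 = 37 ≤ 60
  N2 sheds 90 L/s to N10, N8: 45 each.
    N10: 30+45 = 75 > 60
    N8: 37+45 = 82 > 60
Round 2 — N10, N6, N8 seize.
  N10 sheds 75 L/s: no online neighbours, lost.
  N6 sheds 97 L/s to N11, N28: 48 each (1 lost).
    N11: 40+48 = 88 > 70
    N28: 40+48 = 88 ≤ 100
  N8 sheds 82 L/s to N28: 82 each.
    N28: 88+82 = 170 > 100
Round 3 — N11, N28 seize.
  N11 sheds 88 L/s: no online neighbours, lost.
  N28 sheds 170 L/s: no online neighbours, lost.
No further seizures.

yes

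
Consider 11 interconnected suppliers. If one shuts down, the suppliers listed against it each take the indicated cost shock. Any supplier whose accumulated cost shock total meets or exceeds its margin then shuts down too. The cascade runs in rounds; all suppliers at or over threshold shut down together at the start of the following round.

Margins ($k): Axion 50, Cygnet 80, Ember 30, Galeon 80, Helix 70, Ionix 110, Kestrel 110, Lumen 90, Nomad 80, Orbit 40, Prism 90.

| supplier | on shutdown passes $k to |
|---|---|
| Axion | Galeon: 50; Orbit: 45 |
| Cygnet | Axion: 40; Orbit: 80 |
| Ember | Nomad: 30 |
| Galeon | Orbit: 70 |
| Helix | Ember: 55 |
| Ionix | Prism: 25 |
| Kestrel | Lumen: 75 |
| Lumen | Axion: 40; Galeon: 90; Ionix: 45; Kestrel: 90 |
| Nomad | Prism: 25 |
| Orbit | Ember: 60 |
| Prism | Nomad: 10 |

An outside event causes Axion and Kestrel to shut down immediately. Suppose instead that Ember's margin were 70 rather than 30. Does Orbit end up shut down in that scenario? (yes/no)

With Ember's margin at 70:
Round 1 — Axion, Kestrel shut down (initial).
  Galeon: +50 → 50 < 80
  Lumen: +75 → 75 < 90
  Orbit: +45 → 45 ≥ 40
Round 2 — Orbit shuts down.
  Ember: +60 → 60 < 70
No further shutdowns.

yes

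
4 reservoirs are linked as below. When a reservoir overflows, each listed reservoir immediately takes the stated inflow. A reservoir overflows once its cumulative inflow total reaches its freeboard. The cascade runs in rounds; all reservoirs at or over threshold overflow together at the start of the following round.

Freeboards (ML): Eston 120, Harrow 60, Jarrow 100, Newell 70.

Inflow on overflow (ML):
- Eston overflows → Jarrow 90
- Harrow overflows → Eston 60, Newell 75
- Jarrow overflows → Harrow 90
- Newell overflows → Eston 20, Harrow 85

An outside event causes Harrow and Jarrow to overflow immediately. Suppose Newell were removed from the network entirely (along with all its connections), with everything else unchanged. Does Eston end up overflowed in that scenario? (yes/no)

no

With Newell removed:
Round 1 — Harrow, Jarrow overflow (initial).
  Eston: +60 → 60 < 120
No further overflows.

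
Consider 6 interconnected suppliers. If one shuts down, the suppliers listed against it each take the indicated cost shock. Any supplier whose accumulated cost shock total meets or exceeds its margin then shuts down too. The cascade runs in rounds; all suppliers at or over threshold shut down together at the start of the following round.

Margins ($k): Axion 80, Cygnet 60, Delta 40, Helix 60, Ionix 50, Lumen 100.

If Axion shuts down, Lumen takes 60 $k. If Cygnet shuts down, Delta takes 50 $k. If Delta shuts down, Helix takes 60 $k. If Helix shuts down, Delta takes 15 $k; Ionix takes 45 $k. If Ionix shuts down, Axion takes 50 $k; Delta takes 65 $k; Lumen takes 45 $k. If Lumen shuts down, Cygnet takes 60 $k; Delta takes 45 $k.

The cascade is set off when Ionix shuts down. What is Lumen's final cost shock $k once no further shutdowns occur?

45

Round 1 — Ionix shuts down (initial).
  Axion: +50 → 50 < 80
  Delta: +65 → 65 ≥ 40
  Lumen: +45 → 45 < 100
Round 2 — Delta shuts down.
  Helix: +60 → 60 ≥ 60
Round 3 — Helix shuts down.
No further shutdowns.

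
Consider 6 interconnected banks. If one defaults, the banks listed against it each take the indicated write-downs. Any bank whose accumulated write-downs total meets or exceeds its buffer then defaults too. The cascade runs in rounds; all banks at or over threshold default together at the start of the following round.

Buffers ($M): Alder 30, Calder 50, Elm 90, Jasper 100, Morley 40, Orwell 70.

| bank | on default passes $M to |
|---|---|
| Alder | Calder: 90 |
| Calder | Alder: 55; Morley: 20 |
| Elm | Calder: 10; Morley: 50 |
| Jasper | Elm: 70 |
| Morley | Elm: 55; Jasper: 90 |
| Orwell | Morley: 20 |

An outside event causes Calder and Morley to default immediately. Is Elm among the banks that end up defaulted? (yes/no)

no

Round 1 — Calder, Morley default (initial).
  Alder: +55 → 55 ≥ 30
  Elm: +55 → 55 < 90
  Jasper: +90 → 90 < 100
Round 2 — Alder defaults.
No further defaults.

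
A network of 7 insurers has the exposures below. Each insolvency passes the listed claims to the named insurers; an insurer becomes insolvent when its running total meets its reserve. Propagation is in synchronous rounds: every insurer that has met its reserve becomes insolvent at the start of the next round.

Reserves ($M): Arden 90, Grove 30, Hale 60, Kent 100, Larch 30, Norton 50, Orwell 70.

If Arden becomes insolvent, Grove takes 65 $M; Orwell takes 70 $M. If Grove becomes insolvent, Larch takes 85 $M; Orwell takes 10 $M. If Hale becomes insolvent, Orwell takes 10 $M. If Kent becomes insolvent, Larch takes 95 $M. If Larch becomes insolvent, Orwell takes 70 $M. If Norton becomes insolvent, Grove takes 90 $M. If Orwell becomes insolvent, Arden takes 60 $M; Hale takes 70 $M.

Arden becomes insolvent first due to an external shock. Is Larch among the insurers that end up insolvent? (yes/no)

yes

Round 1 — Arden becomes insolvent (initial).
  Grove: +65 → 65 ≥ 30
  Orwell: +70 → 70 ≥ 70
Round 2 — Grove, Orwell become insolvent.
  Hale: +70 → 70 ≥ 60
  Larch: +85 → 85 ≥ 30
Round 3 — Hale, Larch become insolvent.
No further insolvencies.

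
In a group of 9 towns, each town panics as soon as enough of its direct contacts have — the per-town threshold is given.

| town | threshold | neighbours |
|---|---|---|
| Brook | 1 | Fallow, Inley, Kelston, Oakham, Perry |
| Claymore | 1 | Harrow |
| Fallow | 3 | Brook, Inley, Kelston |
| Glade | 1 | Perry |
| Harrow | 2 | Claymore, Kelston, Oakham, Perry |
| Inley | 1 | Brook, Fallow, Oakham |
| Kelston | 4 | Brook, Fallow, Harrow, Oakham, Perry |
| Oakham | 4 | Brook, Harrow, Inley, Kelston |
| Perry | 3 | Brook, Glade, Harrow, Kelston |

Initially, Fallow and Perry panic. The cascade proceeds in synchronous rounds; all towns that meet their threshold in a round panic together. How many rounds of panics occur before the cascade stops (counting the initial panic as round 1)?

2

Round 1 — Fallow, Perry panic (initial).
Round 2 — checking thresholds:
  Brook: 2 of 5 neighbours ≥ 1, panics.
  Glade: 1 of 1 neighbours ≥ 1, panics.
  Harrow: 1 of 4 neighbours < 2, holds.
  Inley: 1 of 3 neighbours ≥ 1, panics.
  Kelston: 2 of 5 neighbours < 4, holds.
Round 3 — no new panics; cascade stops.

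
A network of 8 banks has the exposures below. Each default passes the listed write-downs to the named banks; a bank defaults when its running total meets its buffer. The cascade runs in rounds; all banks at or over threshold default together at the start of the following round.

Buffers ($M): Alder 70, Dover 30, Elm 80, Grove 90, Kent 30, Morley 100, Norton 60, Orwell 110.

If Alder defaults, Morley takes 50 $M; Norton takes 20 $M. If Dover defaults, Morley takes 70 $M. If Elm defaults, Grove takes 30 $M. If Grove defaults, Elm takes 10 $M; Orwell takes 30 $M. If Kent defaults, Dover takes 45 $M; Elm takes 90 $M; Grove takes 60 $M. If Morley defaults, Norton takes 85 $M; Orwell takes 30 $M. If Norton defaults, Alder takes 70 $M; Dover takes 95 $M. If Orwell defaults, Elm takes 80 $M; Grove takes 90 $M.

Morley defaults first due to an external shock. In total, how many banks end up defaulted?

Round 1 — Morley defaults (initial).
  Norton: +85 → 85 ≥ 60
  Orwell: +30 → 30 < 110
Round 2 — Norton defaults.
  Alder: +70 → 70 ≥ 70
  Dover: +95 → 95 ≥ 30
Round 3 — Alder, Dover default.
No further defaults.

4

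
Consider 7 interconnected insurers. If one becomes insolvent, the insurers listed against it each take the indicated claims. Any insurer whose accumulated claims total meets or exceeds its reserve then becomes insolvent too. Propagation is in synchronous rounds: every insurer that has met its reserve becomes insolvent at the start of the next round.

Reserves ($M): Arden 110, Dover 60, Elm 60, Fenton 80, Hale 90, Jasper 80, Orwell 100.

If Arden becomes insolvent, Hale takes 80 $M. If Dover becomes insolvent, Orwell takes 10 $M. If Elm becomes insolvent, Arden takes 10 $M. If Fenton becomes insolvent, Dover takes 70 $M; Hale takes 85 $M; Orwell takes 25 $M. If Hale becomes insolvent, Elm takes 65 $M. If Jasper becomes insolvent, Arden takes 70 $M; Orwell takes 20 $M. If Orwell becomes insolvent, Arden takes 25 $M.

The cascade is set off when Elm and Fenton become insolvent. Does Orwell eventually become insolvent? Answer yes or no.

no

Round 1 — Elm, Fenton become insolvent (initial).
  Arden: +10 → 10 < 110
  Dover: +70 → 70 ≥ 60
  Hale: +85 → 85 < 90
  Orwell: +25 → 25 < 100
Round 2 — Dover becomes insolvent.
  Orwell: +10 → 35 < 100
No further insolvencies.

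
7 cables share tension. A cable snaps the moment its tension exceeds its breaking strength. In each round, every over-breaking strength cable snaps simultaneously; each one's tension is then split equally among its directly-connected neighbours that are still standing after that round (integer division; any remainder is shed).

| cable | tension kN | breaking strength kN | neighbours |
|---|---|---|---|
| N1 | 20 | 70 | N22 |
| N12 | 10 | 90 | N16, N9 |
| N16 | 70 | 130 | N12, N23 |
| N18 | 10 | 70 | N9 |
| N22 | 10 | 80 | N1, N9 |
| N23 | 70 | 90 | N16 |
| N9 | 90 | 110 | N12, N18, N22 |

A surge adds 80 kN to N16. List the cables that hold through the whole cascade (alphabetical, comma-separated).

N1, N12, N18, N22, N9

Round 1 — N16 at 150 > 130. N16 snaps.
  N16 sheds 150 kN to N12, N23: 75 each.
    N12: 10+75 = 85 ≤ 90
    N23: 70+75 = 145 > 90
Round 2 — N23 snaps.
  N23 sheds 145 kN: no online neighbours, lost.
No further breaks.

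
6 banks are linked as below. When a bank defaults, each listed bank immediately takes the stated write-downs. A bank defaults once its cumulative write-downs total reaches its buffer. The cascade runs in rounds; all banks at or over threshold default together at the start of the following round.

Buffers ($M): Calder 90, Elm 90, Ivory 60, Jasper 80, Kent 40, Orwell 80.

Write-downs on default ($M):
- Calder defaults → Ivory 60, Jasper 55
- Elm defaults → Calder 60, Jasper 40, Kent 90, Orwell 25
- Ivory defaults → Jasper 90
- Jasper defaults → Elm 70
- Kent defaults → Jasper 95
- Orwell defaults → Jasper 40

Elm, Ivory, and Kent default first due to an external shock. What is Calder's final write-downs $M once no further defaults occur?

60

Round 1 — Elm, Ivory, Kent default (initial).
  Calder: +60 → 60 < 90
  Jasper: +40+90+95 → 225 ≥ 80
  Orwell: +25 → 25 < 80
Round 2 — Jasper defaults.
No further defaults.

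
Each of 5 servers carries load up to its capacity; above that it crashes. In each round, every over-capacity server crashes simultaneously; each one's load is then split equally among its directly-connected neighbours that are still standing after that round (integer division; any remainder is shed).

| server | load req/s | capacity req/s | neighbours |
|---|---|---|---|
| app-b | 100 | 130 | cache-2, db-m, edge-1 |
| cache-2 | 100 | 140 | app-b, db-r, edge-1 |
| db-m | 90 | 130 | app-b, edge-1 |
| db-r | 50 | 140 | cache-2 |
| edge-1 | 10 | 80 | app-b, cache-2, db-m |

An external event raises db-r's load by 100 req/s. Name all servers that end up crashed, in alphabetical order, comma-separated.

app-b, cache-2, db-m, db-r, edge-1

Round 1 — db-r at 150 > 140. db-r crashes.
  db-r sheds 150 req/s to cache-2: 150 each.
    cache-2: 100+150 = 250 > 140
Round 2 — cache-2 crashes.
  cache-2 sheds 250 req/s to app-b, edge-1: 125 each.
    app-b: 100+125 = 225 > 130
    edge-1: 10+125 = 135 > 80
Round 3 — app-b, edge-1 crash.
  app-b sheds 225 req/s to db-m: 225 each.
    db-m: 90+225 = 315 > 130
  edge-1 sheds 135 req/s to db-m: 135 each.
    db-m: 315+135 = 450 > 130
Round 4 — db-m crashes.
  db-m sheds 450 req/s: no online neighbours, lost.
No further crashes.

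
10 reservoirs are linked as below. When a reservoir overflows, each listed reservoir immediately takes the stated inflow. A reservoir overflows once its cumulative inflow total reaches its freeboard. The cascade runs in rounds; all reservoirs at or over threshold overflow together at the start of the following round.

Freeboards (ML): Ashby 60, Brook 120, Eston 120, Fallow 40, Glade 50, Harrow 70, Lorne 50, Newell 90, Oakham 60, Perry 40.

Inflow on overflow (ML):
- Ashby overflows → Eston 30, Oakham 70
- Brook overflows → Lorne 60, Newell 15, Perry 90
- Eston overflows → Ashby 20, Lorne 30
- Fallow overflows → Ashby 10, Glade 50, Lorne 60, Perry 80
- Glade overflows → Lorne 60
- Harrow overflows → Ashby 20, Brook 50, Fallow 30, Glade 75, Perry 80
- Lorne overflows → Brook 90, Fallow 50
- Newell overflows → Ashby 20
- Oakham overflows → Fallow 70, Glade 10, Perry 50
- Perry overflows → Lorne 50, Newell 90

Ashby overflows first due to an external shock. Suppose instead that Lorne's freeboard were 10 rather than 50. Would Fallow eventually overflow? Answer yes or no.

With Lorne's freeboard at 10:
Round 1 — Ashby overflows (initial).
  Eston: +30 → 30 < 120
  Oakham: +70 → 70 ≥ 60
Round 2 — Oakham overflows.
  Fallow: +70 → 70 ≥ 40
  Glade: +10 → 10 < 50
  Perry: +50 → 50 ≥ 40
Round 3 — Fallow, Perry overflow.
  Glade: +50 → 60 ≥ 50
  Lorne: +60+50 → 110 ≥ 10
  Newell: +90 → 90 ≥ 90
Round 4 — Glade, Lorne, Newell overflow.
  Brook: +90 → 90 < 120
No further overflows.

yes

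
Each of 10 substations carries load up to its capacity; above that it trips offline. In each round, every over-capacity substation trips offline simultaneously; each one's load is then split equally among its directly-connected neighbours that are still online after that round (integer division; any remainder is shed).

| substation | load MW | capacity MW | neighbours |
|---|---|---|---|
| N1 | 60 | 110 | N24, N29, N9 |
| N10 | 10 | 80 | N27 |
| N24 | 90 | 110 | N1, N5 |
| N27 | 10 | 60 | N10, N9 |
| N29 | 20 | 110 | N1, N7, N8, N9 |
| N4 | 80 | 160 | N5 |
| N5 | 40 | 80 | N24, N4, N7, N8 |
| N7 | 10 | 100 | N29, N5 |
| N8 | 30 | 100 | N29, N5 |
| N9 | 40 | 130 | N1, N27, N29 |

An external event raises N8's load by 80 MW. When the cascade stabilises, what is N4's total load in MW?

111

Round 1 — N8 at 110 > 100. N8 trips offline.
  N8 sheds 110 MW to N29, N5: 55 each.
    N29: 20+55 = 75 ≤ 110
    N5: 40+55 = 95 > 80
Round 2 — N5 trips offline.
  N5 sheds 95 MW to N24, N4, N7: 31 each (2 lost).
    N24: 90+31 = 121 > 110
    N4: 80+31 = 111 ≤ 160
    N7: 10+31 = 41 ≤ 100
Round 3 — N24 trips offline.
  N24 sheds 121 MW to N1: 121 each.
    N1: 60+121 = 181 > 110
Round 4 — N1 trips offline.
  N1 sheds 181 MW to N29, N9: 90 each (1 lost).
    N29: 75+90 = 165 > 110
    N9: 40+90 = 130 ≤ 130
Round 5 — N29 trips offline.
  N29 sheds 165 MW to N7, N9: 82 each (1 lost).
    N7: 41+82 = 123 > 100
    N9: 130+82 = 212 > 130
Round 6 — N7, N9 trip offline.
  N7 sheds 123 MW: no online neighbours, lost.
  N9 sheds 212 MW to N27: 212 each.
    N27: 10+212 = 222 > 60
Round 7 — N27 trips offline.
  N27 sheds 222 MW to N10: 222 each.
    N10: 10+222 = 232 > 80
Round 8 — N10 trips offline.
  N10 sheds 232 MW: no online neighbours, lost.
No further trips.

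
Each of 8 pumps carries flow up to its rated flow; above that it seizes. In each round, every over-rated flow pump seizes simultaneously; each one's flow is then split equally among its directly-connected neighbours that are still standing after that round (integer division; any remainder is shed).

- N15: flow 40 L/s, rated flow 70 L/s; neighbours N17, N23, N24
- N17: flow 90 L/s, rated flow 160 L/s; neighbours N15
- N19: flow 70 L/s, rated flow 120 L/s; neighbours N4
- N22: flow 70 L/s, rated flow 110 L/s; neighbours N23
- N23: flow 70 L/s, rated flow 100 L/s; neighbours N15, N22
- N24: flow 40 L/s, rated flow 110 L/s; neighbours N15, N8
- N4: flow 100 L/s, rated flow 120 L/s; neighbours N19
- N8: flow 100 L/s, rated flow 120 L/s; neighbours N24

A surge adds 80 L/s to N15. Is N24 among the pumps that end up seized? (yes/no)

Round 1 — N15 at 120 > 70. N15 seizes.
  N15 sheds 120 L/s to N17, N23, N24: 40 each.
    N17: 90+40 = 130 ≤ 160
    N23: 70+40 = 110 > 100
    N24: 40+40 = 80 ≤ 110
Round 2 — N23 seizes.
  N23 sheds 110 L/s to N22: 110 each.
    N22: 70+110 = 180 > 110
Round 3 — N22 seizes.
  N22 sheds 180 L/s: no online neighbours, lost.
No further seizures.

no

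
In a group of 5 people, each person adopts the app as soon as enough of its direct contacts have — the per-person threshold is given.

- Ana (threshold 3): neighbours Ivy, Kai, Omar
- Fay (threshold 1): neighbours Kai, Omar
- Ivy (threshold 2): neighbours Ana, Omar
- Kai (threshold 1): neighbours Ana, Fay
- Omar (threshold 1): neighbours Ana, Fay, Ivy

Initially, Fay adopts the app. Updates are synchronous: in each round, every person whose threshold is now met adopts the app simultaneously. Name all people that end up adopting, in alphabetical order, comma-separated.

Round 1 — Fay adopts the app (initial).
Round 2 — checking thresholds:
  Kai: 1 of 2 neighbours ≥ 1, adopts the app.
  Omar: 1 of 3 neighbours ≥ 1, adopts the app.
Round 3 — no new adoptions; cascade stops.

Fay, Kai, Omar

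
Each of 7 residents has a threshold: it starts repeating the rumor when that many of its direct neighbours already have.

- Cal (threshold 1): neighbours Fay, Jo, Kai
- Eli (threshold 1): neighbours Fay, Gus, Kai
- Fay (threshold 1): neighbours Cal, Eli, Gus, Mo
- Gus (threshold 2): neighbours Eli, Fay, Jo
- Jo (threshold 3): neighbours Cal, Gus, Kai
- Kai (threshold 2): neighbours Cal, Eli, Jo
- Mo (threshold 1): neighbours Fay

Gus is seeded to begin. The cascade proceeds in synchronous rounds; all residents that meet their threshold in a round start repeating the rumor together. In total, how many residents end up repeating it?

7

Round 1 — Gus starts repeating the rumor (initial).
Round 2 — checking thresholds:
  Eli: 1 of 3 neighbours ≥ 1, starts repeating the rumor.
  Fay: 1 of 4 neighbours ≥ 1, starts repeating the rumor.
  Jo: 1 of 3 neighbours < 3, below threshold.
Round 3 — checking thresholds:
  Cal: 1 of 3 neighbours ≥ 1, starts repeating the rumor.
  Jo: 1 of 3 neighbours < 3, below threshold.
  Kai: 1 of 3 neighbours < 2, below threshold.
  Mo: 1 of 1 neighbours ≥ 1, starts repeating the rumor.
Round 4 — checking thresholds:
  Jo: 2 of 3 neighbours < 3, below threshold.
  Kai: 2 of 3 neighbours ≥ 2, starts repeating the rumor.
Round 5 — checking thresholds:
  Jo: 3 of 3 neighbours ≥ 3, starts repeating the rumor.
Round 6 — no new spreads; cascade stops.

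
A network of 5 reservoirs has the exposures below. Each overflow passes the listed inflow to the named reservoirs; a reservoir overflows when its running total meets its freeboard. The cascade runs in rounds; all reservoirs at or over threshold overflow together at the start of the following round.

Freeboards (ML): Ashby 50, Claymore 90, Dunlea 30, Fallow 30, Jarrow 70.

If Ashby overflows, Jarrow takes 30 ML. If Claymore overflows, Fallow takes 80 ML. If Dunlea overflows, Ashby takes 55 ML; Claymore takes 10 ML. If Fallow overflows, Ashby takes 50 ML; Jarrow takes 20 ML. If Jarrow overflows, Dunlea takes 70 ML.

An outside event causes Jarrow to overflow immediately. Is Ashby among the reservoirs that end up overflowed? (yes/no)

Round 1 — Jarrow overflows (initial).
  Dunlea: +70 → 70 ≥ 30
Round 2 — Dunlea overflows.
  Ashby: +55 → 55 ≥ 50
  Claymore: +10 → 10 < 90
Round 3 — Ashby overflows.
No further overflows.

yes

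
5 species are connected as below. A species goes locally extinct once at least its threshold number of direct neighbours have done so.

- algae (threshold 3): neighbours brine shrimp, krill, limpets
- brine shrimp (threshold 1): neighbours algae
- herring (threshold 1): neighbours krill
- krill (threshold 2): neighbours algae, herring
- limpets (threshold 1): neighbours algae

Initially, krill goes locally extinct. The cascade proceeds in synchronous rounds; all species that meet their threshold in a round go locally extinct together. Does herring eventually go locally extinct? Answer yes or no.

Round 1 — krill goes locally extinct (initial).
Round 2 — checking thresholds:
  algae: 1 of 3 neighbours < 3, not yet.
  herring: 1 of 1 neighbours ≥ 1, goes locally extinct.
Round 3 — no new extinctions; cascade stops.

yes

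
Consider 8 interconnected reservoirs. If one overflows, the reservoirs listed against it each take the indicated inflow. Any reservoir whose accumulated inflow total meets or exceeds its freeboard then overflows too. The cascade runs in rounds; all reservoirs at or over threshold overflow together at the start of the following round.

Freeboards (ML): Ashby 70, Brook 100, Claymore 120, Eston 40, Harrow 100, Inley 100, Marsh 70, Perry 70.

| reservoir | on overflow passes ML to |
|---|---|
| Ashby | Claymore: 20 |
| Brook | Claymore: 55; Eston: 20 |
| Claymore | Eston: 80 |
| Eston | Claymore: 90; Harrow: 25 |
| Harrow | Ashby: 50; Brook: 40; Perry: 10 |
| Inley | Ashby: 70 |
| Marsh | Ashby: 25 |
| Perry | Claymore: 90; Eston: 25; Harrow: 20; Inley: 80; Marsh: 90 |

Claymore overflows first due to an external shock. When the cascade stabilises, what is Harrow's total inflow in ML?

Round 1 — Claymore overflows (initial).
  Eston: +80 → 80 ≥ 40
Round 2 — Eston overflows.
  Harrow: +25 → 25 < 100
No further overflows.

25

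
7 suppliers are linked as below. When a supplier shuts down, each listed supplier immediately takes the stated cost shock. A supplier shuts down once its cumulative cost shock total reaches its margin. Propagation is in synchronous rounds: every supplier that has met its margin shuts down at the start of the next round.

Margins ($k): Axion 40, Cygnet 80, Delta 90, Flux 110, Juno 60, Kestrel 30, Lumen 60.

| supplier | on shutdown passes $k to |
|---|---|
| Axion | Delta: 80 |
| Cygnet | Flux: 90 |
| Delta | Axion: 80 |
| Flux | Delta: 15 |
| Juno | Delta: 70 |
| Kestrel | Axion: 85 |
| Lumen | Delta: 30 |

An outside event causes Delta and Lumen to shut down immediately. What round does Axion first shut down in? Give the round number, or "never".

Round 1 — Delta, Lumen shut down (initial).
  Axion: +80 → 80 ≥ 40
Round 2 — Axion shuts down.
No further shutdowns.

2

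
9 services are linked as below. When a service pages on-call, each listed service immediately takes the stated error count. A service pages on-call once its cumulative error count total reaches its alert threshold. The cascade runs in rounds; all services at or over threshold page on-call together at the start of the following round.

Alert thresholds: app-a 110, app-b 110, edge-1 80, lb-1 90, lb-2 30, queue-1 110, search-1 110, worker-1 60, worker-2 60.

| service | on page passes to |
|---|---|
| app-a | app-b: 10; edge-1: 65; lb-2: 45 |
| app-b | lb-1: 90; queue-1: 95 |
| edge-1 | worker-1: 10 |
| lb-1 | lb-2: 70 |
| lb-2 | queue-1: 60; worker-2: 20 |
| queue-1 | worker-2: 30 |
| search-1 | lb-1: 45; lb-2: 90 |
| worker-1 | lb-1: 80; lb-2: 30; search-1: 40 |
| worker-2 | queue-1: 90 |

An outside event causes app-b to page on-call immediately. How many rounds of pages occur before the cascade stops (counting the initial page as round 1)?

4

Round 1 — app-b pages on-call (initial).
  lb-1: +90 → 90 ≥ 90
  queue-1: +95 → 95 < 110
Round 2 — lb-1 pages on-call.
  lb-2: +70 → 70 ≥ 30
Round 3 — lb-2 pages on-call.
  queue-1: +60 → 155 ≥ 110
  worker-2: +20 → 20 < 60
Round 4 — queue-1 pages on-call.
  worker-2: +30 → 50 < 60
No further pages.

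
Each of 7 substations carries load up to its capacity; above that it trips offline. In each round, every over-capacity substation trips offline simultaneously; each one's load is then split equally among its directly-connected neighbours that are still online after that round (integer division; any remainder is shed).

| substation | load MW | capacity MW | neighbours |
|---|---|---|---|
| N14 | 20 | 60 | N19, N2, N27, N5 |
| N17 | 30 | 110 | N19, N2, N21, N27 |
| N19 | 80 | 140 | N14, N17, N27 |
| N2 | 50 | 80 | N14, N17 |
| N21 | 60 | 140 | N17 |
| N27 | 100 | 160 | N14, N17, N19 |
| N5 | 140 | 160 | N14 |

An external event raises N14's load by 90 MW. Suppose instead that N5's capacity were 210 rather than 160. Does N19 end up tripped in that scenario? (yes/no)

With N5's capacity at 210:
Round 1 — N14 at 110 > 60. N14 trips offline.
  N14 sheds 110 MW to N19, N2, N27, N5: 27 each (2 lost).
    N19: 80+27 = 107 ≤ 140
    N2: 50+27 = 77 ≤ 80
    N27: 100+27 = 127 ≤ 160
    N5: 140+27 = 167 ≤ 210
No further trips.

no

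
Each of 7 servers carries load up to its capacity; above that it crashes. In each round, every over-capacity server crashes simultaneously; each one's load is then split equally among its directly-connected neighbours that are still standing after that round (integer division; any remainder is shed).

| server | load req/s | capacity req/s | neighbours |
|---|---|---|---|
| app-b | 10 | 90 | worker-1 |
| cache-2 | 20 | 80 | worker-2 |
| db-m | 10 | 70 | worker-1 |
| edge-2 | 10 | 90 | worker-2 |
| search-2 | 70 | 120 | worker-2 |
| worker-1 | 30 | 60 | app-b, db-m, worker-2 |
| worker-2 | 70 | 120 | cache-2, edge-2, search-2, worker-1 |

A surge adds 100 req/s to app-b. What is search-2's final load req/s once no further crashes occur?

116

Round 1 — app-b at 110 > 90. app-b crashes.
  app-b sheds 110 req/s to worker-1: 110 each.
    worker-1: 30+110 = 140 > 60
Round 2 — worker-1 crashes.
  worker-1 sheds 140 req/s to db-m, worker-2: 70 each.
    db-m: 10+70 = 80 > 70
    worker-2: 70+70 = 140 > 120
Round 3 — db-m, worker-2 crash.
  db-m sheds 80 req/s: no online neighbours, lost.
  worker-2 sheds 140 req/s to cache-2, edge-2, search-2: 46 each (2 lost).
    cache-2: 20+46 = 66 ≤ 80
    edge-2: 10+46 = 56 ≤ 90
    search-2: 70+46 = 116 ≤ 120
No further crashes.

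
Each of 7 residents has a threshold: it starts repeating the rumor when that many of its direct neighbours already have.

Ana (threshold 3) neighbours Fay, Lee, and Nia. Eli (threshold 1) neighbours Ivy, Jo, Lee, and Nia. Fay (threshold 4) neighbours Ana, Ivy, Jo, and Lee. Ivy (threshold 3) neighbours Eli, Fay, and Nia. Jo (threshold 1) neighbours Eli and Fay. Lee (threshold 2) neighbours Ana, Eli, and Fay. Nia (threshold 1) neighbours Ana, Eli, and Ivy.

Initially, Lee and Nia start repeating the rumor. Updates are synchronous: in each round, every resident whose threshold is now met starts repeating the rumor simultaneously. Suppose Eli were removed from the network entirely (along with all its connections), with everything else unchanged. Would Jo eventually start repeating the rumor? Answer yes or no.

no

With Eli removed:
Round 1 — Lee, Nia start repeating the rumor (initial).
Round 2 — no new spreads; cascade stops.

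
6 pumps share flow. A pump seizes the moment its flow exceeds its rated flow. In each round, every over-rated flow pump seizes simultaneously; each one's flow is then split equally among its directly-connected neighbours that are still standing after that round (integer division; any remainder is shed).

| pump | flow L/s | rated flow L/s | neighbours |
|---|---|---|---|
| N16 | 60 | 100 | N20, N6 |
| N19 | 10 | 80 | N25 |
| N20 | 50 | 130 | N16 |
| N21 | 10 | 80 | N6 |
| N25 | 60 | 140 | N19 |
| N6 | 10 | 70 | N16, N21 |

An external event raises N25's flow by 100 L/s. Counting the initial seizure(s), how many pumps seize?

2

Round 1 — N25 at 160 > 140. N25 seizes.
  N25 sheds 160 L/s to N19: 160 each.
    N19: 10+160 = 170 > 80
Round 2 — N19 seizes.
  N19 sheds 170 L/s: no online neighbours, lost.
No further seizures.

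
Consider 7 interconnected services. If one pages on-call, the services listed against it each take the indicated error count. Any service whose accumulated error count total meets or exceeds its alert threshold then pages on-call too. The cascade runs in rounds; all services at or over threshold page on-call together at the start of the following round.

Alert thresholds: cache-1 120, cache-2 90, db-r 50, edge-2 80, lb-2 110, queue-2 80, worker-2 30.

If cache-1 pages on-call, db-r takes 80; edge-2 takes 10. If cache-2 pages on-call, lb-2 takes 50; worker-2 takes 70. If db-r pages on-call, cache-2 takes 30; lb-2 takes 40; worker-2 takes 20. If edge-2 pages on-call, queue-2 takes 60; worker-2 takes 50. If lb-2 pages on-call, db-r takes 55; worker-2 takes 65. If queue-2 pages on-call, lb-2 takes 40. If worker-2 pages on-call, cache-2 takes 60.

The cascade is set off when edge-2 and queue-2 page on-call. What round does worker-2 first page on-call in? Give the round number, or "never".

2

Round 1 — edge-2, queue-2 page on-call (initial).
  lb-2: +40 → 40 < 110
  worker-2: +50 → 50 ≥ 30
Round 2 — worker-2 pages on-call.
  cache-2: +60 → 60 < 90
No further pages.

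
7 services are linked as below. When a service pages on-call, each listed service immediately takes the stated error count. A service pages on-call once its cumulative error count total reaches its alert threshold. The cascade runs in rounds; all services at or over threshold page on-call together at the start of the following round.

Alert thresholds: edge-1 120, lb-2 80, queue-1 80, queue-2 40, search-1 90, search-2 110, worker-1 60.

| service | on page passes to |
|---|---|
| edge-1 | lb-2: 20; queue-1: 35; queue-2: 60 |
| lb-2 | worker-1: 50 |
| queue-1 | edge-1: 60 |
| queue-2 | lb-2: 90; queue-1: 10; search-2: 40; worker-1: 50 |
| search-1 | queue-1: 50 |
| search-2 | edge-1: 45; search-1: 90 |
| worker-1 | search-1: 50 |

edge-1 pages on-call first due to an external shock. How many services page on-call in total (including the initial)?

Round 1 — edge-1 pages on-call (initial).
  lb-2: +20 → 20 < 80
  queue-1: +35 → 35 < 80
  queue-2: +60 → 60 ≥ 40
Round 2 — queue-2 pages on-call.
  lb-2: +90 → 110 ≥ 80
  queue-1: +10 → 45 < 80
  search-2: +40 → 40 < 110
  worker-1: +50 → 50 < 60
Round 3 — lb-2 pages on-call.
  worker-1: +50 → 100 ≥ 60
Round 4 — worker-1 pages on-call.
  search-1: +50 → 50 < 90
No further pages.

4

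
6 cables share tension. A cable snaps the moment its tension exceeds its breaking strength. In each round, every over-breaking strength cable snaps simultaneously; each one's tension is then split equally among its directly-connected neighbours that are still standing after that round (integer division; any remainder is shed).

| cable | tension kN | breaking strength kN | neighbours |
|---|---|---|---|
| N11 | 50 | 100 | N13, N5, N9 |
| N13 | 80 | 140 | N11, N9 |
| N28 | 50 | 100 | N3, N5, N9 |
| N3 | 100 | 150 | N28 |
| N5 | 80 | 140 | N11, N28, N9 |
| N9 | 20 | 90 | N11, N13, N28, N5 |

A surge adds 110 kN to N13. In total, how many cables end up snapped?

Round 1 — N13 at 190 > 140. N13 snaps.
  N13 sheds 190 kN to N11, N9: 95 each.
    N11: 50+95 = 145 > 100
    N9: 20+95 = 115 > 90
Round 2 — N11, N9 snap.
  N11 sheds 145 kN to N5: 145 each.
    N5: 80+145 = 225 > 140
  N9 sheds 115 kN to N28, N5: 57 each (1 lost).
    N28: 50+57 = 107 > 100
    N5: 225+57 = 282 > 140
Round 3 — N28, N5 snap.
  N28 sheds 107 kN to N3: 107 each.
    N3: 100+107 = 207 > 150
  N5 sheds 282 kN: no online neighbours, lost.
Round 4 — N3 snaps.
  N3 sheds 207 kN: no online neighbours, lost.
No further breaks.

6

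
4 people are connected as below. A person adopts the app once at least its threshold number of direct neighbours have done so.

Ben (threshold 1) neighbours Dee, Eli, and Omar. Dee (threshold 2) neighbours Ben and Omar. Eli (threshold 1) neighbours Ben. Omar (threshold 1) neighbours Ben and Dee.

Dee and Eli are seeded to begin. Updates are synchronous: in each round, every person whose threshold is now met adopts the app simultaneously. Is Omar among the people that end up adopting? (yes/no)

yes

Round 1 — Dee, Eli adopt the app (initial).
Round 2 — checking thresholds:
  Ben: 2 of 3 neighbours ≥ 1, adopts the app.
  Omar: 1 of 2 neighbours ≥ 1, adopts the app.
Round 3 — no new adoptions; cascade stops.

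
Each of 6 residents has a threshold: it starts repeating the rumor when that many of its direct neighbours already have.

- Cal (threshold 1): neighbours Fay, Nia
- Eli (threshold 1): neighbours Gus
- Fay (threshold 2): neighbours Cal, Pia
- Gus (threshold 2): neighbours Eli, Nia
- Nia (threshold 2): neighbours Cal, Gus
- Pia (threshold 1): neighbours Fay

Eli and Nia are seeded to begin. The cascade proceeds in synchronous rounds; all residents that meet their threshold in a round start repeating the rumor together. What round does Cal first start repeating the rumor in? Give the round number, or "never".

2

Round 1 — Eli, Nia start repeating the rumor (initial).
Round 2 — checking thresholds:
  Cal: 1 of 2 neighbours ≥ 1, starts repeating the rumor.
  Gus: 2 of 2 neighbours ≥ 2, starts repeating the rumor.
Round 3 — no new spreads; cascade stops.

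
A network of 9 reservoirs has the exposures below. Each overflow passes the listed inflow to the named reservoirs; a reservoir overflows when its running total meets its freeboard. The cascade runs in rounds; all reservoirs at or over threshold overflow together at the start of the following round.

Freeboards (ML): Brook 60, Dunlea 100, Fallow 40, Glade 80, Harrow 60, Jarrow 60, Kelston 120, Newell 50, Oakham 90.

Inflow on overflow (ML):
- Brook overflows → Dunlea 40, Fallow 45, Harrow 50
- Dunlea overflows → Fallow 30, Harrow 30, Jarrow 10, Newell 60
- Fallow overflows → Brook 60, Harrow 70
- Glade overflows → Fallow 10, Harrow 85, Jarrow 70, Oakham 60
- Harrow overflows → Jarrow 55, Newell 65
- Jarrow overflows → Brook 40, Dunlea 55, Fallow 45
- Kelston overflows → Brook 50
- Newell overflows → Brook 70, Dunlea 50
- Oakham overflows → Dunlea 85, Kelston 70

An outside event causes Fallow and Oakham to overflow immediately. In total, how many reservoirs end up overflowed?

7

Round 1 — Fallow, Oakham overflow (initial).
  Brook: +60 → 60 ≥ 60
  Dunlea: +85 → 85 < 100
  Harrow: +70 → 70 ≥ 60
  Kelston: +70 → 70 < 120
Round 2 — Brook, Harrow overflow.
  Dunlea: +40 → 125 ≥ 100
  Jarrow: +55 → 55 < 60
  Newell: +65 → 65 ≥ 50
Round 3 — Dunlea, Newell overflow.
  Jarrow: +10 → 65 ≥ 60
Round 4 — Jarrow overflows.
No further overflows.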